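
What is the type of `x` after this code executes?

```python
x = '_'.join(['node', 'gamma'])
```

str.join() returns str

str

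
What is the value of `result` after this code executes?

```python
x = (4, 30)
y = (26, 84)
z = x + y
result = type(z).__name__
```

x is tuple; y is tuple; z is tuple; result = 'tuple'

'tuple'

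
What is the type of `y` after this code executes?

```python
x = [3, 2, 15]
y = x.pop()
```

list.pop() returns the popped element

int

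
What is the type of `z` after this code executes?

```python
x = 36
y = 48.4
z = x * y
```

int * float = float

float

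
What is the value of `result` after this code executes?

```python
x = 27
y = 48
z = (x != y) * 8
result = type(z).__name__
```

x is int; y is int; z is int; result = 'int'

'int'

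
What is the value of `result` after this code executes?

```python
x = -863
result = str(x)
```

x = -863; result = '-863'

'-863'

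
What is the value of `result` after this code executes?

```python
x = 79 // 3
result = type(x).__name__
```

x is int; result = 'int'

'int'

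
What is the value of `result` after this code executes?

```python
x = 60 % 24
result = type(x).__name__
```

x is int; result = 'int'

'int'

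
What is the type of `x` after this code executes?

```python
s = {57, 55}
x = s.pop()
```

Popping from set[int] returns int

int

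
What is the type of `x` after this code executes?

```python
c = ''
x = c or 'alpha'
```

'or' returns first truthy value (str)

str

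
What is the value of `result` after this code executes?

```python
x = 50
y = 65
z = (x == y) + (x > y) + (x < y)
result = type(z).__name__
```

x is int; y is int; z is int; result = 'int'

'int'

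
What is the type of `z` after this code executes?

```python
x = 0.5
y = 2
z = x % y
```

float % int = float

float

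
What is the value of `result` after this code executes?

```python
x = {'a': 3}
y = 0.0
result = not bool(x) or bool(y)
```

x = {'a': 3}; y = 0.0; result = False

False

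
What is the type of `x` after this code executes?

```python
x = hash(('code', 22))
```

hash() returns int

int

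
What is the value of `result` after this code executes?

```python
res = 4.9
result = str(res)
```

res = 4.9; result = '4.9'

'4.9'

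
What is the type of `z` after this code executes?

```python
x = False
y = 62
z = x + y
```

bool + int = int (bool is subclass of int)

int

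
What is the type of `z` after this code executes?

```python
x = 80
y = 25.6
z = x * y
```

int * float = float

float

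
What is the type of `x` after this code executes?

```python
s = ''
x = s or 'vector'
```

'or' returns first truthy value (str)

str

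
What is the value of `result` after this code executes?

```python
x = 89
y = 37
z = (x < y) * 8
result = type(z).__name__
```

x is int; y is int; z is int; result = 'int'

'int'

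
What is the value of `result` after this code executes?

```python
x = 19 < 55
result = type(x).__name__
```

x is bool; result = 'bool'

'bool'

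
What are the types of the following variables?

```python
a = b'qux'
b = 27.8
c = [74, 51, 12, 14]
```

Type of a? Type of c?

a is assigned a bytes literal (b'...' prefix); c is assigned a list literal (square brackets)

bytes, list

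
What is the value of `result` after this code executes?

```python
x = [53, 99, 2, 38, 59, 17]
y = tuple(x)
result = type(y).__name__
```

x is list; y is tuple; result = 'tuple'

'tuple'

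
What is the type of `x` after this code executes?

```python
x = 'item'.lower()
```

str.lower() returns str

str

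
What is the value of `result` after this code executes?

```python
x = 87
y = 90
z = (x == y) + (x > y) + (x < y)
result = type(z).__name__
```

x is int; y is int; z is int; result = 'int'

'int'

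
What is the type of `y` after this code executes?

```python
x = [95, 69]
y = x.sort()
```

list.sort() returns None (mutates in place)

NoneType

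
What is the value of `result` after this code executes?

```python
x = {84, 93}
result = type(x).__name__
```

x is set; result = 'set'

'set'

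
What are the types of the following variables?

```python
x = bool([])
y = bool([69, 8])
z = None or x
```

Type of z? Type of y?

None or bool returns the bool; bool() returns bool

bool, bool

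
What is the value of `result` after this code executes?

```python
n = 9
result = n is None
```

n = 9; result = False

False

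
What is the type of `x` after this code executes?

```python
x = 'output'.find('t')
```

str.find() returns int index

int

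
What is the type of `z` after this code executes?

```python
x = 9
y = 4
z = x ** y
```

positive int ** positive int = int

int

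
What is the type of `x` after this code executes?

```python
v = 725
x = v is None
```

'is' comparison returns bool

bool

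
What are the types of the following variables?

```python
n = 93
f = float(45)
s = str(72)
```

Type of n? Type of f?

n is assigned a bare integer (no decimal point), so it is an int; f is assigned the result of calling float(), which returns a float

int, float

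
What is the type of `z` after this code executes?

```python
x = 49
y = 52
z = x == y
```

Equality comparison returns bool

bool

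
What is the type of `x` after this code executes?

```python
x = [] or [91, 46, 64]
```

'or' returns first truthy value (list)

list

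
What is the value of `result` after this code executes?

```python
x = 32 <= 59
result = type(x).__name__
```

x is bool; result = 'bool'

'bool'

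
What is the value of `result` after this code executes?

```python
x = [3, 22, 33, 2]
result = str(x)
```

x = [3, 22, 33, 2]; result = '[3, 22, 33, 2]'

'[3, 22, 33, 2]'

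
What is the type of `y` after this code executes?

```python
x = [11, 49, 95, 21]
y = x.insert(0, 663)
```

list.insert() returns None

NoneType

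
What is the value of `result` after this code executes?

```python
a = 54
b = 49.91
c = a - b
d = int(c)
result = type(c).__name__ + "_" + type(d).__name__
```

a is int; b is float; c is float; d is int; result = 'float_int'

'float_int'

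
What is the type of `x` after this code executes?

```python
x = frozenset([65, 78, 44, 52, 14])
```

frozenset() returns frozenset

frozenset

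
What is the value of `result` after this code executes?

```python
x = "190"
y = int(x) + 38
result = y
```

x = '190'; y = 228; result = 228

228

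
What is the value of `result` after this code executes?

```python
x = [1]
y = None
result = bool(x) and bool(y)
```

x = [1]; y = None; result = False

False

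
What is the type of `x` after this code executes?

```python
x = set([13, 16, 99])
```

set() constructor returns set

set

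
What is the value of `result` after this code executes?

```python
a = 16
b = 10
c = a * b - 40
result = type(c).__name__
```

a is int; b is int; c is int; result = 'int'

'int'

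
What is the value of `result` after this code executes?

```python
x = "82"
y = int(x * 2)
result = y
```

x = '82'; y = 8282; result = 8282

8282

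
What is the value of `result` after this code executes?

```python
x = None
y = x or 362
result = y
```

x = None; y = 362; result = 362

362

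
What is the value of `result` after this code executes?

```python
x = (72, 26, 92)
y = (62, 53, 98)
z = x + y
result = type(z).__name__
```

x is tuple; y is tuple; z is tuple; result = 'tuple'

'tuple'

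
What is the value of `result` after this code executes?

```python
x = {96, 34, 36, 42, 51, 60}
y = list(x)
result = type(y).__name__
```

x is set; y is list; result = 'list'

'list'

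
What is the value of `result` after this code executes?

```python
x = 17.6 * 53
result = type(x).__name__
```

x is float; result = 'float'

'float'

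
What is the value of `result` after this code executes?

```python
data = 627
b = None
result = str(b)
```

data = 627; b = None; result = 'None'

'None'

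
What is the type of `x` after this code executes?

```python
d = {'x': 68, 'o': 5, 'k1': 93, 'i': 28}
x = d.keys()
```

.keys() returns dict_keys view

dict_keys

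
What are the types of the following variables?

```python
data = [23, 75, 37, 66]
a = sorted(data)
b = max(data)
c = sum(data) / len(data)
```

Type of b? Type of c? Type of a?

max of ints returns int; int / int = float; sorted() returns list

int, float, list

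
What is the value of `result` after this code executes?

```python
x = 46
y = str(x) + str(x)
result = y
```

x = 46; y = '4646'; result = '4646'

'4646'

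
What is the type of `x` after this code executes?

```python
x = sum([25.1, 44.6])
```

sum() of floats returns float

float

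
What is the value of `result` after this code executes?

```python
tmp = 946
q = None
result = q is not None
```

tmp = 946; q = None; result = False

False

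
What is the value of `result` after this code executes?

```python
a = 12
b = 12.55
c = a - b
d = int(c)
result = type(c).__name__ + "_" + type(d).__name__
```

a is int; b is float; c is float; d is int; result = 'float_int'

'float_int'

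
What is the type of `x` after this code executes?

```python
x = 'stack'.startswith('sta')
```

str.startswith() returns bool

bool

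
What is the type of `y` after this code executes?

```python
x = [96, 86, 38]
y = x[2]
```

Indexing list[int] returns int

int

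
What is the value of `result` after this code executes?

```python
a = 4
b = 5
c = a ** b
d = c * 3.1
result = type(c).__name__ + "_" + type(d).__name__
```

a is int; b is int; c is int; d is float; result = 'int_float'

'int_float'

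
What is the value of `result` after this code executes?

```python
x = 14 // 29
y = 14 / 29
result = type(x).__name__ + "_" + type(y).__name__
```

x is int; y is float; result = 'int_float'

'int_float'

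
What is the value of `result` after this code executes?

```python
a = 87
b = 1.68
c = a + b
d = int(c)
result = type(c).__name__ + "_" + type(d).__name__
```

a is int; b is float; c is float; d is int; result = 'float_int'

'float_int'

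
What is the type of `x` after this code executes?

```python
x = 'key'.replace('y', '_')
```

str.replace() returns str

str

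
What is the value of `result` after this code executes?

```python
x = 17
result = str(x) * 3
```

x = 17; result = '171717'

'171717'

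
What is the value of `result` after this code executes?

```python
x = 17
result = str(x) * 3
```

x = 17; result = '171717'

'171717'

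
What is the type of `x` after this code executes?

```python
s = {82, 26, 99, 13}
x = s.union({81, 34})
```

set.union() returns a new set

set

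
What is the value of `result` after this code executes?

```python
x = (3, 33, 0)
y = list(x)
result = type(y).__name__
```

x is tuple; y is list; result = 'list'

'list'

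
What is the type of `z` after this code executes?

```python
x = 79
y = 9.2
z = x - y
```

int - float = float

float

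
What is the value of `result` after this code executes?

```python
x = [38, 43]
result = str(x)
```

x = [38, 43]; result = '[38, 43]'

'[38, 43]'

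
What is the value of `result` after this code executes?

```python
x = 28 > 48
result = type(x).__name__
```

x is bool; result = 'bool'

'bool'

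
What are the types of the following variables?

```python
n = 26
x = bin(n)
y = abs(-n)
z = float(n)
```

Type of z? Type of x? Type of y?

float() returns float; bin() returns str; abs() of int returns int

float, str, int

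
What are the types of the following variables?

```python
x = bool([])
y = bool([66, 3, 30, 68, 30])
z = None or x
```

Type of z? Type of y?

None or bool returns the bool; bool() returns bool

bool, bool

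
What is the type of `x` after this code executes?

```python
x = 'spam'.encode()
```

str.encode() returns bytes

bytes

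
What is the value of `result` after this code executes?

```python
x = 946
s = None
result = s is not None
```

x = 946; s = None; result = False

False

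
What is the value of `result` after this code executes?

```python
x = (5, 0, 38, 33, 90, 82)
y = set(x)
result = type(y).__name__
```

x is tuple; y is set; result = 'set'

'set'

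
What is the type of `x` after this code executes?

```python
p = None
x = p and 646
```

'and' returns first falsy value (None)

NoneType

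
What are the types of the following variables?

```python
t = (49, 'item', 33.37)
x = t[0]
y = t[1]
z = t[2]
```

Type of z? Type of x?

tuple[2] is float; tuple[0] is int

float, int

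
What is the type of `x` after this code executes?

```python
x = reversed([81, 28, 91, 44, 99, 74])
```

reversed() on a list returns list_reverseiterator

list_reverseiterator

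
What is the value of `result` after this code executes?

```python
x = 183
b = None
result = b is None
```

x = 183; b = None; result = True

True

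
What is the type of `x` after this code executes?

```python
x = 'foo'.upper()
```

str.upper() returns str

str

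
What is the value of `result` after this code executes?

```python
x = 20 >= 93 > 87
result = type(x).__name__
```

x is bool; result = 'bool'

'bool'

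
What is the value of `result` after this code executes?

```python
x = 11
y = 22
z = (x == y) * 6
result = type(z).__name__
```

x is int; y is int; z is int; result = 'int'

'int'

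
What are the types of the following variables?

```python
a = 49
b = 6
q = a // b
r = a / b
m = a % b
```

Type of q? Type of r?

// returns int; / returns float

int, float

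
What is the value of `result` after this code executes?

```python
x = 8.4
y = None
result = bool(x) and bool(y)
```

x = 8.4; y = None; result = False

False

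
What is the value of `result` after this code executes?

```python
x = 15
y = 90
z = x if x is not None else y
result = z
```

x = 15; y = 90; z = 15; result = 15

15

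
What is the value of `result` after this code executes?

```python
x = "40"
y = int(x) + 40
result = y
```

x = '40'; y = 80; result = 80

80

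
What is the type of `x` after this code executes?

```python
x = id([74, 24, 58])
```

id() returns int

int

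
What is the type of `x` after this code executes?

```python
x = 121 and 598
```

'and' with truthy values returns last operand (int)

int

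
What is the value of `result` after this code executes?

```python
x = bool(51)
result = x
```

x = True; result = True

True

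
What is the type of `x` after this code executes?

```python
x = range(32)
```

range() returns a range object

range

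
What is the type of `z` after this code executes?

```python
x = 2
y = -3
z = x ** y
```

int ** negative = float

float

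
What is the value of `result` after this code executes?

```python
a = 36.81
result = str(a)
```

a = 36.81; result = '36.81'

'36.81'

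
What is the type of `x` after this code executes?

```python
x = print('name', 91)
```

print() returns None

NoneType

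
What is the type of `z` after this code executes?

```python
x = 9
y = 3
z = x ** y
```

positive int ** positive int = int

int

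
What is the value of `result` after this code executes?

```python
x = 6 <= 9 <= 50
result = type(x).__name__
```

x is bool; result = 'bool'

'bool'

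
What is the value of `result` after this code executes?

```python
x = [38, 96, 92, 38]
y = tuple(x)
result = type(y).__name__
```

x is list; y is tuple; result = 'tuple'

'tuple'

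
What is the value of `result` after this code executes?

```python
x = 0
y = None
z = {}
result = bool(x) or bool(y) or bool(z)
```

x = 0; y = None; z = {}; result = False

False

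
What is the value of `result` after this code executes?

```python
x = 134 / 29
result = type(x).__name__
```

x is float; result = 'float'

'float'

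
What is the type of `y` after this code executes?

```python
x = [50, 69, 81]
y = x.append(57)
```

list.append() returns None (mutates in place)

NoneType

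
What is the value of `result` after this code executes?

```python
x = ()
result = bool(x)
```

x = (); result = False

False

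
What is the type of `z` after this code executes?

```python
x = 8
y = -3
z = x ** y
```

int ** negative = float

float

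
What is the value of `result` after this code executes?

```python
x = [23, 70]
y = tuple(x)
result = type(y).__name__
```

x is list; y is tuple; result = 'tuple'

'tuple'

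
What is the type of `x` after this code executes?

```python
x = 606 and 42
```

'and' with truthy values returns last operand (int)

int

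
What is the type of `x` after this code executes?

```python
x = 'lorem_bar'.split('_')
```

str.split() returns list

list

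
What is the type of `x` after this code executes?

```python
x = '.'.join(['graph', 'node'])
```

str.join() returns str

str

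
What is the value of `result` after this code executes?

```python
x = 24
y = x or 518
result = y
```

x = 24; y = 24; result = 24

24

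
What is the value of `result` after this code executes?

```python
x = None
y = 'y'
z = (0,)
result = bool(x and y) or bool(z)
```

x = None; y = 'y'; z = (0,); result = True

True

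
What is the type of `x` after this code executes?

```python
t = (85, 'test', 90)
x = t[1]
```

Index 1 of tuple is a str literal

str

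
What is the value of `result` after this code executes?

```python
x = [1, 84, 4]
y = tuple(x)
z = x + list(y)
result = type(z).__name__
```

x is list; y is tuple; z is list; result = 'list'

'list'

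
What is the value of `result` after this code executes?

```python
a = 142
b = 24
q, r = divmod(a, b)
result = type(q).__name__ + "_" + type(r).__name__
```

a is int; b is int; q is int; r is int; result = 'int_int'

'int_int'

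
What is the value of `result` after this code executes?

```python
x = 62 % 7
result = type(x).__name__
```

x is int; result = 'int'

'int'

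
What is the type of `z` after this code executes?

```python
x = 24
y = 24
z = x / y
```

int / int = float

float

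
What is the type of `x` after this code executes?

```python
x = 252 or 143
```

'or' returns first truthy value (int)

int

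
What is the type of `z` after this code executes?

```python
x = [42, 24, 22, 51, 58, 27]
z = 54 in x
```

'in' operator returns bool

bool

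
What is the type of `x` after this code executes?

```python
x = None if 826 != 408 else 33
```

826 != 408 is True, so the if branch is taken

NoneType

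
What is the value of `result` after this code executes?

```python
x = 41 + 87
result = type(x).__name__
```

x is int; result = 'int'

'int'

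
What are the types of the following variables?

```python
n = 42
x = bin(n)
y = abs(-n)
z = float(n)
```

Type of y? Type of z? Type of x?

abs() of int returns int; float() returns float; bin() returns str

int, float, str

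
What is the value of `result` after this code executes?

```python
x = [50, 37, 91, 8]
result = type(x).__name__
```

x is list; result = 'list'

'list'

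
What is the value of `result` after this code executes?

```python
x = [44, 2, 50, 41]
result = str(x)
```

x = [44, 2, 50, 41]; result = '[44, 2, 50, 41]'

'[44, 2, 50, 41]'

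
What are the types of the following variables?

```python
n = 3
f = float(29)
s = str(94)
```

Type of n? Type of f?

n is assigned a bare integer (no decimal point), so it is an int; f is assigned the result of calling float(), which returns a float

int, float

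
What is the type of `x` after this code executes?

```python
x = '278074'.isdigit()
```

str.isdigit() returns bool

bool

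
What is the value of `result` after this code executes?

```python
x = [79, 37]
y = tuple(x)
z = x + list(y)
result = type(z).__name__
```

x is list; y is tuple; z is list; result = 'list'

'list'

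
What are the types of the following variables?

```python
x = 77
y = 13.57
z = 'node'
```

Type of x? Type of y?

x is assigned a bare integer (no decimal point), so it is an int; y is assigned a number with a decimal point, so it is a float

int, float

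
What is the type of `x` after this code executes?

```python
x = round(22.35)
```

round() with no decimal places returns int

int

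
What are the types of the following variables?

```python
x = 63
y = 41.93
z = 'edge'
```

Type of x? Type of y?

x is assigned a bare integer (no decimal point), so it is an int; y is assigned a number with a decimal point, so it is a float

int, float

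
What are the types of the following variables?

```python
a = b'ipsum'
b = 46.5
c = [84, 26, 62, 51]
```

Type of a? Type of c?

a is assigned a bytes literal (b'...' prefix); c is assigned a list literal (square brackets)

bytes, list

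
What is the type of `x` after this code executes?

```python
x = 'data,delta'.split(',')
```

str.split() returns list

list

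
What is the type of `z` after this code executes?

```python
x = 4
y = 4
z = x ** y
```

positive int ** positive int = int

int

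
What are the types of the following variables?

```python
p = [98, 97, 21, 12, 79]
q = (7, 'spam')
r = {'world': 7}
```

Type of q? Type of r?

q is assigned a tuple (parenthesized, comma-separated values); r is assigned a dict literal ({key: value})

tuple, dict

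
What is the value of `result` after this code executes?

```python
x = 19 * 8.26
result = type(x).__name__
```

x is float; result = 'float'

'float'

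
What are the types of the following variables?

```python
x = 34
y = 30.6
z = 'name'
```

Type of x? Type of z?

x is assigned a bare integer (no decimal point), so it is an int; z is assigned a quoted string literal, so it is a str

int, str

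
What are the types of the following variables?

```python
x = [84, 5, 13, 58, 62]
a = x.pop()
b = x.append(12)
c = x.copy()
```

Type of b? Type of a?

append() returns None; pop() returns element

NoneType, int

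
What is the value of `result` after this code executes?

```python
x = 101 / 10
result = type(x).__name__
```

x is float; result = 'float'

'float'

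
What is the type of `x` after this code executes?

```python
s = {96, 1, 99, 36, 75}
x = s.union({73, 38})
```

set.union() returns a new set

set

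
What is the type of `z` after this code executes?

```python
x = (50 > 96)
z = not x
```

'not' returns bool

bool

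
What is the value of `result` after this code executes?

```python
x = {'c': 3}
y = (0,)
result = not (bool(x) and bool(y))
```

x = {'c': 3}; y = (0,); result = False

False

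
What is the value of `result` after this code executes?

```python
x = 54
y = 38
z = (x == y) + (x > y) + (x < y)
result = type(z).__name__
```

x is int; y is int; z is int; result = 'int'

'int'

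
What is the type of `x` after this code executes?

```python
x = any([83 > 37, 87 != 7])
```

any() returns bool

bool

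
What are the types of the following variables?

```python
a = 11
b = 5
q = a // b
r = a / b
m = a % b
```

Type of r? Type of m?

/ returns float; % of ints returns int

float, int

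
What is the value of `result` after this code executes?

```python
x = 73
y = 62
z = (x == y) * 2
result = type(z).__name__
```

x is int; y is int; z is int; result = 'int'

'int'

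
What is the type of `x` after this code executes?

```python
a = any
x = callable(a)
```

callable() returns bool

bool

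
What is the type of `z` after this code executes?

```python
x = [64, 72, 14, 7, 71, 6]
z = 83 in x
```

'in' operator returns bool

bool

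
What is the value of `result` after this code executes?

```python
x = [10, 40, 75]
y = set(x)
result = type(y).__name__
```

x is list; y is set; result = 'set'

'set'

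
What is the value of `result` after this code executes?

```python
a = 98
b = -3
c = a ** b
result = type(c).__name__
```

a is int; b is int; c is float; result = 'float'

'float'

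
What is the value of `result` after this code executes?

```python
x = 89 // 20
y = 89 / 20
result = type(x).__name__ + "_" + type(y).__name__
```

x is int; y is float; result = 'int_float'

'int_float'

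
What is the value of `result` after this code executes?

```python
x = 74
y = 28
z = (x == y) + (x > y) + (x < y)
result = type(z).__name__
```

x is int; y is int; z is int; result = 'int'

'int'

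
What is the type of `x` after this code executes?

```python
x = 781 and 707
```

'and' with truthy values returns last operand (int)

int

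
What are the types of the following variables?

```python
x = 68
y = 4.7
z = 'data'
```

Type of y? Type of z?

y is assigned a number with a decimal point, so it is a float; z is assigned a quoted string literal, so it is a str

float, str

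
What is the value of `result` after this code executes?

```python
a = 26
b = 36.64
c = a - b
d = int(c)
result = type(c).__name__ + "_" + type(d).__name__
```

a is int; b is float; c is float; d is int; result = 'float_int'

'float_int'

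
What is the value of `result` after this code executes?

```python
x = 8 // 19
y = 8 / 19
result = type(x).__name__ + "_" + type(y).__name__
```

x is int; y is float; result = 'int_float'

'int_float'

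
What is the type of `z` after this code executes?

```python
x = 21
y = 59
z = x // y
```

int // int = int

int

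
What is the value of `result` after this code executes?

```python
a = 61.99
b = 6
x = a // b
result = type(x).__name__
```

a is float; b is int; x is float; result = 'float'

'float'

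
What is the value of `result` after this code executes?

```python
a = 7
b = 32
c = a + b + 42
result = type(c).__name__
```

a is int; b is int; c is int; result = 'int'

'int'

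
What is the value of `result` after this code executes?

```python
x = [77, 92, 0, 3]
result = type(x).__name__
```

x is list; result = 'list'

'list'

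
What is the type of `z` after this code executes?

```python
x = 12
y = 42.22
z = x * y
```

int * float = float

float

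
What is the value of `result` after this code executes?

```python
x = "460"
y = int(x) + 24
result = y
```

x = '460'; y = 484; result = 484

484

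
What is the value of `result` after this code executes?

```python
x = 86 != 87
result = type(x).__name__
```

x is bool; result = 'bool'

'bool'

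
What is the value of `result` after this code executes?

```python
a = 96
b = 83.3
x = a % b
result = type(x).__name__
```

a is int; b is float; x is float; result = 'float'

'float'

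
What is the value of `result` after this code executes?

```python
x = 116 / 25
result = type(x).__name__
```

x is float; result = 'float'

'float'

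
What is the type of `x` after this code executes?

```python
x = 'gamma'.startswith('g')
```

str.startswith() returns bool

bool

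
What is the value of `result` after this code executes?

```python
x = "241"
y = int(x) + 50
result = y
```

x = '241'; y = 291; result = 291

291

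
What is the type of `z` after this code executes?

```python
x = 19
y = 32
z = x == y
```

Equality comparison returns bool

bool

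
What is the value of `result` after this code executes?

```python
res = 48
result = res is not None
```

res = 48; result = True

True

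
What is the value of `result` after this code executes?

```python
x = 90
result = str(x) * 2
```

x = 90; result = '9090'

'9090'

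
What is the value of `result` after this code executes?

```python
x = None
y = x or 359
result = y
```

x = None; y = 359; result = 359

359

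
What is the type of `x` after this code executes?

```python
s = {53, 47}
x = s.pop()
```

Popping from set[int] returns int

int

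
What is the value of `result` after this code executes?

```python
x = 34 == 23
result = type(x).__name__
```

x is bool; result = 'bool'

'bool'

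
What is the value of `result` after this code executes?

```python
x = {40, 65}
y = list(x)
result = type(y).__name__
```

x is set; y is list; result = 'list'

'list'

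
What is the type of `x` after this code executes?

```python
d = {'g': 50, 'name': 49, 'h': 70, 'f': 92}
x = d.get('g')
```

dict.get() returns value type when found

int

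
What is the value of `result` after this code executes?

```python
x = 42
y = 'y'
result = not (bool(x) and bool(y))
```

x = 42; y = 'y'; result = False

False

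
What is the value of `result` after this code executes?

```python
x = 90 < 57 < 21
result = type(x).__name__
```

x is bool; result = 'bool'

'bool'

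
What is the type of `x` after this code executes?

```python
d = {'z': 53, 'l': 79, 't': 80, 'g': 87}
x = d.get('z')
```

dict.get() returns value type when found

int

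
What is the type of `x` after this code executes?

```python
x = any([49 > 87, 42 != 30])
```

any() returns bool

bool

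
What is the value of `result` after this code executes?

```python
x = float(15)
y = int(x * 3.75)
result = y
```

x = 15.0; y = 56; result = 56

56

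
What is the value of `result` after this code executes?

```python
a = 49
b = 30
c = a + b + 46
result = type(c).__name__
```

a is int; b is int; c is int; result = 'int'

'int'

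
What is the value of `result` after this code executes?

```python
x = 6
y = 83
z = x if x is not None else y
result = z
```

x = 6; y = 83; z = 6; result = 6

6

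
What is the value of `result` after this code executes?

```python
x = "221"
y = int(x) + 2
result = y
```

x = '221'; y = 223; result = 223

223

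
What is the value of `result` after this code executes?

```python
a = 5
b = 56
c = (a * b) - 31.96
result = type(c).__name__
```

a is int; b is int; c is float; result = 'float'

'float'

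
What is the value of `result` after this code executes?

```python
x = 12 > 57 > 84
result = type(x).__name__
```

x is bool; result = 'bool'

'bool'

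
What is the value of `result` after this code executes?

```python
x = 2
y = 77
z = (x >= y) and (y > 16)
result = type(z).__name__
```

x is int; y is int; z is bool; result = 'bool'

'bool'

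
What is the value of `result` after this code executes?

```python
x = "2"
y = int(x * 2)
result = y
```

x = '2'; y = 22; result = 22

22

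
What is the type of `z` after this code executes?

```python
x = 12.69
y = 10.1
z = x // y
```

float // float = float

float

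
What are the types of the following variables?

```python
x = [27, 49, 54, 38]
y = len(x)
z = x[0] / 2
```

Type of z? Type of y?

int / int = float; len() returns int

float, int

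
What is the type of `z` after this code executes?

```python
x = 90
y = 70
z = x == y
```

Equality comparison returns bool

bool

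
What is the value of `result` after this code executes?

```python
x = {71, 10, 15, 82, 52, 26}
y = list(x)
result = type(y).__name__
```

x is set; y is list; result = 'list'

'list'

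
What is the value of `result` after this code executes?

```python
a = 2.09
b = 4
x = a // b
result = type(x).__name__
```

a is float; b is int; x is float; result = 'float'

'float'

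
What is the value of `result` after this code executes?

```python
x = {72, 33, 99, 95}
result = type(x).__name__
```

x is set; result = 'set'

'set'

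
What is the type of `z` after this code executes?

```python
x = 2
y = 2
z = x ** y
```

positive int ** positive int = int

int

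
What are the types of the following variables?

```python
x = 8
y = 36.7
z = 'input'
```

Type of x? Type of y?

x is assigned a bare integer (no decimal point), so it is an int; y is assigned a number with a decimal point, so it is a float

int, float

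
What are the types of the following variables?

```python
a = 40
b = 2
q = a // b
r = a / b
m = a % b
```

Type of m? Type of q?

% of ints returns int; // returns int

int, int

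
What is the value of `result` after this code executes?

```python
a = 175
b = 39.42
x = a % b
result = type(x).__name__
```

a is int; b is float; x is float; result = 'float'

'float'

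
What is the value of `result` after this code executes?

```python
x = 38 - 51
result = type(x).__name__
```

x is int; result = 'int'

'int'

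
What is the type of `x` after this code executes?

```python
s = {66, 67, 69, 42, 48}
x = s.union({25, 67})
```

set.union() returns a new set

set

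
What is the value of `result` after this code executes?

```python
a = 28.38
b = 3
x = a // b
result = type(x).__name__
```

a is float; b is int; x is float; result = 'float'

'float'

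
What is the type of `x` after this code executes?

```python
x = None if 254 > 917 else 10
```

254 > 917 is False, so the else branch is taken

int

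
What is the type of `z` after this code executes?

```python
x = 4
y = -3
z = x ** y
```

int ** negative = float

float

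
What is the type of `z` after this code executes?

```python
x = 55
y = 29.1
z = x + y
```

int + float = float

float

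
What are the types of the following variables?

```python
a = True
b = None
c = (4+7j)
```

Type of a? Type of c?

a is assigned the constant True, which has type bool; c is assigned (4+7j), an int plus an imaginary literal (j suffix), which evaluates to complex

bool, complex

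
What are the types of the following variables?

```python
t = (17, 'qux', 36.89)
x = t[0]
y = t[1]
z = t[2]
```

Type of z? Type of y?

tuple[2] is float; tuple[1] is str

float, str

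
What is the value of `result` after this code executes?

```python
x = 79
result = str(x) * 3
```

x = 79; result = '797979'

'797979'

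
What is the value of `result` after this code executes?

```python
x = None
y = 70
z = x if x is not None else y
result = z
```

x = None; y = 70; z = 70; result = 70

70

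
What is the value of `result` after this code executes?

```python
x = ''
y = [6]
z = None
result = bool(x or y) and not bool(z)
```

x = ''; y = [6]; z = None; result = True

True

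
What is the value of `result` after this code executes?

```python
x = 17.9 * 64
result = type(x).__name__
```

x is float; result = 'float'

'float'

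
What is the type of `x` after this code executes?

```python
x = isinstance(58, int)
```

isinstance() returns bool

bool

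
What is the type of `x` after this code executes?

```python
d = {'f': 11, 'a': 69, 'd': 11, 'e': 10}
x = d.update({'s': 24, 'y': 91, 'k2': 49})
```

dict.update() returns None

NoneType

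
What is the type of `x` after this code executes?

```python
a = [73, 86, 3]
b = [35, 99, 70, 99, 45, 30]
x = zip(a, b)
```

zip() returns a zip object

zip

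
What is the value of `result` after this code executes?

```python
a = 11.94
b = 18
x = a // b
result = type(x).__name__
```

a is float; b is int; x is float; result = 'float'

'float'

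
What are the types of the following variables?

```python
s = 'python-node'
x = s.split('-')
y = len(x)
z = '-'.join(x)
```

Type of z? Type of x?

str.join() returns str; str.split() returns list

str, list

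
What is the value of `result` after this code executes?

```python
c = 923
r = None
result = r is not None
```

c = 923; r = None; result = False

False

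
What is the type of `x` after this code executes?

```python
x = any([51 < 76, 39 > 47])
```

any() returns bool

bool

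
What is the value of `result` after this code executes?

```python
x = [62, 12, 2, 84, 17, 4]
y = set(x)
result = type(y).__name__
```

x is list; y is set; result = 'set'

'set'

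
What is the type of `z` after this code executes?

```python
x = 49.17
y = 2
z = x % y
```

float % int = float

float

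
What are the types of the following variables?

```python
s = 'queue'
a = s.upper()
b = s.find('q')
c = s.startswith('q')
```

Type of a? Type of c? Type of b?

upper() returns str; startswith() returns bool; find() returns int

str, bool, int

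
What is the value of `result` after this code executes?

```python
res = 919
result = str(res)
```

res = 919; result = '919'

'919'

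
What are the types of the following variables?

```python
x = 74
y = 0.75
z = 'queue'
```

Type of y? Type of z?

y is assigned a number with a decimal point, so it is a float; z is assigned a quoted string literal, so it is a str

float, str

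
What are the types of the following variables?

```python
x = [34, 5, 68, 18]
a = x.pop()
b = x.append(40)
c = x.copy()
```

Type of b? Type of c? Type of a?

append() returns None; copy() returns list; pop() returns element

NoneType, list, int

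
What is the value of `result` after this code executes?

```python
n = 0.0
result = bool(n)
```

n = 0.0; result = False

False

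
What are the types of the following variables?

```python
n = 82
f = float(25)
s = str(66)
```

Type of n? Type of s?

n is assigned a bare integer (no decimal point), so it is an int; s is assigned the result of calling str(), which returns a str

int, str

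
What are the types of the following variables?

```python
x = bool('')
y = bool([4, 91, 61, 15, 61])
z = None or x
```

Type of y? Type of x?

bool() returns bool; bool() returns bool

bool, bool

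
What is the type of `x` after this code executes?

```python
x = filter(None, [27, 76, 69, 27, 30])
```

filter() returns a filter object

filter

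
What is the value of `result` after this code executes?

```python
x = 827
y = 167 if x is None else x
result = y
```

x = 827; y = 827; result = 827

827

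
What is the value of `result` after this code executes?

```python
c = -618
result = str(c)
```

c = -618; result = '-618'

'-618'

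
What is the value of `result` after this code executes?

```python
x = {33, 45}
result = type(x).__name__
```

x is set; result = 'set'

'set'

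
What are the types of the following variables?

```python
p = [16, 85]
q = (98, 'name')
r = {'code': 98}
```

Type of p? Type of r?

p is assigned a list literal (square brackets); r is assigned a dict literal ({key: value})

list, dict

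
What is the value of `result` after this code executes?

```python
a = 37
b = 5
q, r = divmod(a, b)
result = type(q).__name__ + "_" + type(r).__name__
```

a is int; b is int; q is int; r is int; result = 'int_int'

'int_int'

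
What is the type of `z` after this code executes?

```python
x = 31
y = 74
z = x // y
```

int // int = int

int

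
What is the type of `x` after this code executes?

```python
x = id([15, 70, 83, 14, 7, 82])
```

id() returns int

int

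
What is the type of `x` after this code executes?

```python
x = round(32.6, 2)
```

round() with decimal places returns float

float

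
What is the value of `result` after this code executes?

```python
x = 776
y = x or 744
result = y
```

x = 776; y = 776; result = 776

776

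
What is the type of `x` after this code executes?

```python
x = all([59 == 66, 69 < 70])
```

all() returns bool

bool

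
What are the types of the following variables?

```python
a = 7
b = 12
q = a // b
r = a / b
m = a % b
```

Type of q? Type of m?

// returns int; % of ints returns int

int, int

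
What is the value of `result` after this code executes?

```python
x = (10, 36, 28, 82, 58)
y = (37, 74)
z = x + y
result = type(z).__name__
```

x is tuple; y is tuple; z is tuple; result = 'tuple'

'tuple'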